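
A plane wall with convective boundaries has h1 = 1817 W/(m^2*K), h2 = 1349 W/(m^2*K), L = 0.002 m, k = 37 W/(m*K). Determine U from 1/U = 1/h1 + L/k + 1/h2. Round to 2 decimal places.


1/U = 1/h1 + L/k + 1/h2
1/U = 1/1817 + 0.002/37 + 1/1349
1/U = 0.0005503577 + 5.40541e-05 + 0.0007412898
1/U = 0.0013457016
U = 743.11 W/(m^2*K)


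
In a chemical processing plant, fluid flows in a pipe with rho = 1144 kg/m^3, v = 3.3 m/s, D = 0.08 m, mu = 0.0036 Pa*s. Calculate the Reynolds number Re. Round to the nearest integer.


Re = rho * v * D / mu
Re = 1144 * 3.3 * 0.08 / 0.0036
Re = 302.016 / 0.0036
Re = 83893


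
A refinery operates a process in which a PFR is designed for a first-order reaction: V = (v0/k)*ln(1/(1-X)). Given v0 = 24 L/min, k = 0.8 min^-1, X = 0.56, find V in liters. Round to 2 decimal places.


V = (v0/k) * ln(1/(1-X))
V = (24/0.8) * ln(1/(1-0.56))
V = 30.0 * ln(2.272727)
V = 30.0 * 0.82098
V = 24.63 L


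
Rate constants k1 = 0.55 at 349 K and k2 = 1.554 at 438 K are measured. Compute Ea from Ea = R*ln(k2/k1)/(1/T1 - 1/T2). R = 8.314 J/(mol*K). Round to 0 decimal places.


Ea = R * ln(k2/k1) / (1/T1 - 1/T2)
ln(k2/k1) = ln(1.554/0.55) = 1.0386693
1/T1 - 1/T2 = 1/349 - 1/438 = 0.00058222449
Ea = 8.314 * 1.0386693 / 0.00058222449
Ea = 14832 J/mol


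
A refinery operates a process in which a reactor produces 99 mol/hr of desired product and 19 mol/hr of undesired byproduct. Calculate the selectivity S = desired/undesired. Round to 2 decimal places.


S = desired product rate / undesired product rate
S = 99 / 19
S = 5.21


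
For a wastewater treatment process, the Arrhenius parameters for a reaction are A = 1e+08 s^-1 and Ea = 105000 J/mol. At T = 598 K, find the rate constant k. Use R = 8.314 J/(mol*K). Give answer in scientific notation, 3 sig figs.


k = A * exp(-Ea/(R*T))
k = 1e+08 * exp(-105000 / (8.314 * 598))
k = 1e+08 * exp(-21.119231)
k = 6.73e-02


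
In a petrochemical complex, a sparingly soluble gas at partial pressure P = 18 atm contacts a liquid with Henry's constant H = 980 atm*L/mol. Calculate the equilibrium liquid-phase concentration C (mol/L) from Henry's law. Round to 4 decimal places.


C = P / H
C = 18 / 980
C = 0.0184 mol/L


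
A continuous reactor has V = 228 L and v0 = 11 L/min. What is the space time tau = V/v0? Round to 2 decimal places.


tau = V / v0
tau = 228 / 11
tau = 20.73 min


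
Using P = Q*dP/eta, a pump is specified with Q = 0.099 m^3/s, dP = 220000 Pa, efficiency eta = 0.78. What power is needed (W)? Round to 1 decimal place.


P = Q * dP / eta
P = 0.099 * 220000 / 0.78
P = 21780.0 / 0.78
P = 27923.1 W


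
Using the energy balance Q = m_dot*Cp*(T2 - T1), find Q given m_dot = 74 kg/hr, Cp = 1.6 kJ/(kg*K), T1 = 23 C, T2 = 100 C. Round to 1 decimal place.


Q = m_dot * Cp * (T2 - T1)
Q = 74 * 1.6 * (100 - 23)
Q = 74 * 1.6 * 77
Q = 9116.8 kJ/hr


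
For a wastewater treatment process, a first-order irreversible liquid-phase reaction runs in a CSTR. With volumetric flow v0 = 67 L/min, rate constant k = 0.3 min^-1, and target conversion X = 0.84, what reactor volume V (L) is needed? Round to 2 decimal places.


V = v0 * X / (k * (1 - X))
V = 67 * 0.84 / (0.3 * (1 - 0.84))
V = 56.28 / (0.3 * 0.16)
V = 56.28 / 0.048
V = 1172.50 L


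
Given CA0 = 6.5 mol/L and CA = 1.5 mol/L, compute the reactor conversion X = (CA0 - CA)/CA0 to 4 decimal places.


X = (CA0 - CA) / CA0
X = (6.5 - 1.5) / 6.5
X = 5.0 / 6.5
X = 0.7692


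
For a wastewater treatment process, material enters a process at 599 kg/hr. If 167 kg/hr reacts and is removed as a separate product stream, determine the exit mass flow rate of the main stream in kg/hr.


Steady-state mass balance on the main outlet: F_out = F_in - F_removed
F_out = 599 - 167
F_out = 432 kg/hr


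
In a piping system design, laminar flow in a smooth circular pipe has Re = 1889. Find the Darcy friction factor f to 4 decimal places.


f = 64 / Re
f = 64 / 1889
f = 0.0339


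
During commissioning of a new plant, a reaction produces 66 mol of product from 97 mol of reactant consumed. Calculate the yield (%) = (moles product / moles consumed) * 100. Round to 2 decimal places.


Yield = (moles product / moles consumed) * 100%
Yield = (66 / 97) * 100
Yield = 0.6804 * 100
Yield = 68.04%


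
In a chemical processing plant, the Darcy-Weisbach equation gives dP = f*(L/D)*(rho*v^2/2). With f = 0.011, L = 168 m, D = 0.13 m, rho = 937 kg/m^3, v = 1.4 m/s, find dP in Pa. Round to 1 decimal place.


dP = f * (L/D) * (rho*v^2/2)
dP = 0.011 * (168/0.13) * (937*1.4^2/2)
L/D = 1292.30769231
rho*v^2/2 = 937*1.96/2 = 918.26
dP = 0.011 * 1292.30769231 * 918.26
dP = 13053.4 Pa


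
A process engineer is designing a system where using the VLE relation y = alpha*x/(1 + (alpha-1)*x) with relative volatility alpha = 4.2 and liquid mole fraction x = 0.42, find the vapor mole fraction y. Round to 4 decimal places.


y = alpha*x / (1 + (alpha-1)*x)
y = 4.2*0.42 / (1 + (4.2-1)*0.42)
y = 1.764 / (1 + 1.344)
y = 1.764 / 2.344
y = 0.7526


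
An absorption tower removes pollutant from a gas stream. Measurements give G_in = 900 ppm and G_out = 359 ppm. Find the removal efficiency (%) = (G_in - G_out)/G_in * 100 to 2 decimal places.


Efficiency = (G_in - G_out) / G_in * 100%
Efficiency = (900 - 359) / 900 * 100
Efficiency = 541 / 900 * 100
Efficiency = 60.11%


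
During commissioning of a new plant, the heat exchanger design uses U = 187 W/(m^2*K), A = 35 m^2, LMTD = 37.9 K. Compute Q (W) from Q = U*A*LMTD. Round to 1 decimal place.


Q = U * A * LMTD
Q = 187 * 35 * 37.9
Q = 248055.5 W


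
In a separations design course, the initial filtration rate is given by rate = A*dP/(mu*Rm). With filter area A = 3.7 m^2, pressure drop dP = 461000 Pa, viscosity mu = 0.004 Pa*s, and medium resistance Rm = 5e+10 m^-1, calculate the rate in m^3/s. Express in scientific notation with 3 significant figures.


rate = A * dP / (mu * Rm)
rate = 3.7 * 461000 / (0.004 * 5e+10)
rate = 1705700.0 / 2.000e+08
rate = 8.53e-03 m^3/s


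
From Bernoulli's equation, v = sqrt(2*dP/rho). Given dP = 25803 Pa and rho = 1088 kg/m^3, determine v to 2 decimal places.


v = sqrt(2*dP/rho)
v = sqrt(2*25803/1088)
v = sqrt(47.431985)
v = 6.89 m/s


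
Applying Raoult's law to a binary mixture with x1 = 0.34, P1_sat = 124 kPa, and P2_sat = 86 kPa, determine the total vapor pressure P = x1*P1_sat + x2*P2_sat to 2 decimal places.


P = x1*P1_sat + x2*P2_sat
x2 = 1 - x1 = 1 - 0.34 = 0.66
P = 0.34*124 + 0.66*86
P = 42.16 + 56.76
P = 98.92 kPa


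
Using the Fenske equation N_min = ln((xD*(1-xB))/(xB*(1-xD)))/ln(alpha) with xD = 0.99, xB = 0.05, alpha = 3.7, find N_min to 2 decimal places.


N_min = ln((xD*(1-xB))/(xB*(1-xD))) / ln(alpha)
Numerator inside ln: 0.9405 / 0.0005 = 1881.0
ln(1881.0) = 7.539559
ln(alpha) = ln(3.7) = 1.308333
N_min = 7.539559 / 1.308333 = 5.76


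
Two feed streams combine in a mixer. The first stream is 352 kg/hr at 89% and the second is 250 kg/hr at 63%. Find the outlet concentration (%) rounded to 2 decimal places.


Mass balance on solute: F1*x1 + F2*x2 = F3*x3
F3 = F1 + F2 = 352 + 250 = 602 kg/hr
x3 = (F1*x1 + F2*x2)/F3
x3 = (352*0.89 + 250*0.63) / 602
x3 = 78.20%


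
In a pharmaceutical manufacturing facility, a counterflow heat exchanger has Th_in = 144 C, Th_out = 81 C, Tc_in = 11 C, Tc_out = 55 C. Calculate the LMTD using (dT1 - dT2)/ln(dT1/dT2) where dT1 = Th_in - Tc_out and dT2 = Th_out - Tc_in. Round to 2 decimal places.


dT1 = Th_in - Tc_out = 144 - 55 = 89
dT2 = Th_out - Tc_in = 81 - 11 = 70
LMTD = (dT1 - dT2) / ln(dT1/dT2)
LMTD = (89 - 70) / ln(89/70)
LMTD = 79.12 K


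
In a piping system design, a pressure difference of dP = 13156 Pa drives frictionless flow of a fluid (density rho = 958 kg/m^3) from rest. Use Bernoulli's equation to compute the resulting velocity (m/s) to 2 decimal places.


v = sqrt(2*dP/rho)
v = sqrt(2*13156/958)
v = sqrt(27.465553)
v = 5.24 m/s


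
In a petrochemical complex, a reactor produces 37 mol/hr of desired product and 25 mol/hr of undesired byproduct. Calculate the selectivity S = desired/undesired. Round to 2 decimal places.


S = desired product rate / undesired product rate
S = 37 / 25
S = 1.48


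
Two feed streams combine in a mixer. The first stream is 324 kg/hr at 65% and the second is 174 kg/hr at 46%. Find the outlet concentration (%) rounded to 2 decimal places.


Mass balance on solute: F1*x1 + F2*x2 = F3*x3
F3 = F1 + F2 = 324 + 174 = 498 kg/hr
x3 = (F1*x1 + F2*x2)/F3
x3 = (324*0.65 + 174*0.46) / 498
x3 = 58.36%


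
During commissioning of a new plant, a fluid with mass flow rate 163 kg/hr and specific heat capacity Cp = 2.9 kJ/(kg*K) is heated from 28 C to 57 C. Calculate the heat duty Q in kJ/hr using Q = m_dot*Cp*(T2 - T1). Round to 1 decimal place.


Q = m_dot * Cp * (T2 - T1)
Q = 163 * 2.9 * (57 - 28)
Q = 163 * 2.9 * 29
Q = 13708.3 kJ/hr


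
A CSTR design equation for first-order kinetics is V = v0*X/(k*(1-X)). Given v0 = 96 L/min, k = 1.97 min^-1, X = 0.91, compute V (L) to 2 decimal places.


V = v0 * X / (k * (1 - X))
V = 96 * 0.91 / (1.97 * (1 - 0.91))
V = 87.36 / (1.97 * 0.09)
V = 87.36 / 0.1773
V = 492.72 L


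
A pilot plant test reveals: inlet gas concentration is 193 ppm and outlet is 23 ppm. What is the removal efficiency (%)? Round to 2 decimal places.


Efficiency = (G_in - G_out) / G_in * 100%
Efficiency = (193 - 23) / 193 * 100
Efficiency = 170 / 193 * 100
Efficiency = 88.08%


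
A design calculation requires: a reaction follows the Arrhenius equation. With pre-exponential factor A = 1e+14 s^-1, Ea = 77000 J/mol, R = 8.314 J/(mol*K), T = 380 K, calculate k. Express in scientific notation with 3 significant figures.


k = A * exp(-Ea/(R*T))
k = 1e+14 * exp(-77000 / (8.314 * 380))
k = 1e+14 * exp(-24.372333)
k = 2.60e+03


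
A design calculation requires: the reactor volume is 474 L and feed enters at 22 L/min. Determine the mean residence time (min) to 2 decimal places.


tau = V / v0
tau = 474 / 22
tau = 21.55 min


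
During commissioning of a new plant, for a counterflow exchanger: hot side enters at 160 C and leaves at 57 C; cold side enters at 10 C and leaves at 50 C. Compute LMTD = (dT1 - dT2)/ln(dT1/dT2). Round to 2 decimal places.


dT1 = Th_in - Tc_out = 160 - 50 = 110
dT2 = Th_out - Tc_in = 57 - 10 = 47
LMTD = (dT1 - dT2) / ln(dT1/dT2)
LMTD = (110 - 47) / ln(110/47)
LMTD = 74.09 K


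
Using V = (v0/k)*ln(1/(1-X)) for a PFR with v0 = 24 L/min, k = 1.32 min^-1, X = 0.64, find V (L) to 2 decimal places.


V = (v0/k) * ln(1/(1-X))
V = (24/1.32) * ln(1/(1-0.64))
V = 18.181818 * ln(2.777778)
V = 18.181818 * 1.021651
V = 18.58 L


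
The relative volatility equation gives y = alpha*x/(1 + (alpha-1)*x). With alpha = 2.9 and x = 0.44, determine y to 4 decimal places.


y = alpha*x / (1 + (alpha-1)*x)
y = 2.9*0.44 / (1 + (2.9-1)*0.44)
y = 1.276 / (1 + 0.836)
y = 1.276 / 1.836
y = 0.6950


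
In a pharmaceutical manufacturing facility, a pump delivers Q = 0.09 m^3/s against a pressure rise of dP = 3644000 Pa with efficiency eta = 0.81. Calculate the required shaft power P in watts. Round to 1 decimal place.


P = Q * dP / eta
P = 0.09 * 3644000 / 0.81
P = 327960.0 / 0.81
P = 404888.9 W


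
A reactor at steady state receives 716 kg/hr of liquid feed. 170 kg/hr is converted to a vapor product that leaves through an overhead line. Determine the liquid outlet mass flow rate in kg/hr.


Steady-state mass balance on the main outlet: F_out = F_in - F_removed
F_out = 716 - 170
F_out = 546 kg/hr


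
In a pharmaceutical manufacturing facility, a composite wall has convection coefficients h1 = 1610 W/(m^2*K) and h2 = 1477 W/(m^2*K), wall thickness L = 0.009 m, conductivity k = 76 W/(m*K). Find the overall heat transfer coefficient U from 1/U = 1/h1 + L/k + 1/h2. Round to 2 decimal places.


1/U = 1/h1 + L/k + 1/h2
1/U = 1/1610 + 0.009/76 + 1/1477
1/U = 0.000621118 + 0.0001184211 + 0.0006770481
1/U = 0.0014165872
U = 705.92 W/(m^2*K)


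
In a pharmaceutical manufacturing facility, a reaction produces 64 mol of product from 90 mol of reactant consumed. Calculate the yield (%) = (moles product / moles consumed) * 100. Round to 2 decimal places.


Yield = (moles product / moles consumed) * 100%
Yield = (64 / 90) * 100
Yield = 0.7111 * 100
Yield = 71.11%


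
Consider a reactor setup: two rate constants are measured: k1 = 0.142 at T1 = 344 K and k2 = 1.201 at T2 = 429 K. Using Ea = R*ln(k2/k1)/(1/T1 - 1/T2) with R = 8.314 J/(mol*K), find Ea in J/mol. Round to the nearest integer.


Ea = R * ln(k2/k1) / (1/T1 - 1/T2)
ln(k2/k1) = ln(1.201/0.142) = 2.1350828
1/T1 - 1/T2 = 1/344 - 1/429 = 0.000575974413
Ea = 8.314 * 2.1350828 / 0.000575974413
Ea = 30819 J/mol


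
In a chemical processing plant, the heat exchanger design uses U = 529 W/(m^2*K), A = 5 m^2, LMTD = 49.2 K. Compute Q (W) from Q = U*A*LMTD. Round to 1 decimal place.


Q = U * A * LMTD
Q = 529 * 5 * 49.2
Q = 130134.0 W


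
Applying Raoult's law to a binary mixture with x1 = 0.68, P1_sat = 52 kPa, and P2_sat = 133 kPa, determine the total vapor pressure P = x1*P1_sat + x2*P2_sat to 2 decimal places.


P = x1*P1_sat + x2*P2_sat
x2 = 1 - x1 = 1 - 0.68 = 0.32
P = 0.68*52 + 0.32*133
P = 35.36 + 42.56
P = 77.92 kPa


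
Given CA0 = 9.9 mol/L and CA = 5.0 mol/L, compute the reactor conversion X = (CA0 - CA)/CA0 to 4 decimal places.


X = (CA0 - CA) / CA0
X = (9.9 - 5.0) / 9.9
X = 4.9 / 9.9
X = 0.4949


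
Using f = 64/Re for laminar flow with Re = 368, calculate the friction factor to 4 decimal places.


f = 64 / Re
f = 64 / 368
f = 0.1739


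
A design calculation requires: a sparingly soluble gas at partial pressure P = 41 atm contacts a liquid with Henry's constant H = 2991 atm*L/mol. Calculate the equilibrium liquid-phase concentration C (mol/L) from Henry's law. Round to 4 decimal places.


C = P / H
C = 41 / 2991
C = 0.0137 mol/L


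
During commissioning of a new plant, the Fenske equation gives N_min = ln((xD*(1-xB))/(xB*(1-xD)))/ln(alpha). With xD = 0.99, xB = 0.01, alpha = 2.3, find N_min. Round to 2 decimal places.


N_min = ln((xD*(1-xB))/(xB*(1-xD))) / ln(alpha)
Numerator inside ln: 0.9801 / 0.0001 = 9801.0
ln(9801.0) = 9.19024
ln(alpha) = ln(2.3) = 0.832909
N_min = 9.19024 / 0.832909 = 11.03


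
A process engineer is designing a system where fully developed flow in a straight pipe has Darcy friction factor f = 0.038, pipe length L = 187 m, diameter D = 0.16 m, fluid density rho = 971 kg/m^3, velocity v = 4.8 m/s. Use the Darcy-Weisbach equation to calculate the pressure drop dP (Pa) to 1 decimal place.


dP = f * (L/D) * (rho*v^2/2)
dP = 0.038 * (187/0.16) * (971*4.8^2/2)
L/D = 1168.75
rho*v^2/2 = 971*23.04/2 = 11185.92
dP = 0.038 * 1168.75 * 11185.92
dP = 496794.7 Pa


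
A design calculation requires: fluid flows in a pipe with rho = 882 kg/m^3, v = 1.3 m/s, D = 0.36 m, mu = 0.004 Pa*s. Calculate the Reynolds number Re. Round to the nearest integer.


Re = rho * v * D / mu
Re = 882 * 1.3 * 0.36 / 0.004
Re = 412.776 / 0.004
Re = 103194


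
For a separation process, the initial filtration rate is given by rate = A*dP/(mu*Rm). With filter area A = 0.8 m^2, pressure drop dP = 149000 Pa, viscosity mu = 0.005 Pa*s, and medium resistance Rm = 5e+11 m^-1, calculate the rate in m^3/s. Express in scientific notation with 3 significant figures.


rate = A * dP / (mu * Rm)
rate = 0.8 * 149000 / (0.005 * 5e+11)
rate = 119200.0 / 2.500e+09
rate = 4.77e-05 m^3/s


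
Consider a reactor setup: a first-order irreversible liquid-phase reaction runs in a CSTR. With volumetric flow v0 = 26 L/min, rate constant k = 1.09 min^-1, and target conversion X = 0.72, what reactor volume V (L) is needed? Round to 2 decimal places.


V = v0 * X / (k * (1 - X))
V = 26 * 0.72 / (1.09 * (1 - 0.72))
V = 18.72 / (1.09 * 0.28)
V = 18.72 / 0.3052
V = 61.34 L


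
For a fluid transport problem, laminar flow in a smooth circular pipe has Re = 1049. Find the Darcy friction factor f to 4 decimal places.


f = 64 / Re
f = 64 / 1049
f = 0.0610


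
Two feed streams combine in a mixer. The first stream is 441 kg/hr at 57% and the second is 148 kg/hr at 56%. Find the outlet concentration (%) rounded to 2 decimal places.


Mass balance on solute: F1*x1 + F2*x2 = F3*x3
F3 = F1 + F2 = 441 + 148 = 589 kg/hr
x3 = (F1*x1 + F2*x2)/F3
x3 = (441*0.57 + 148*0.56) / 589
x3 = 56.75%


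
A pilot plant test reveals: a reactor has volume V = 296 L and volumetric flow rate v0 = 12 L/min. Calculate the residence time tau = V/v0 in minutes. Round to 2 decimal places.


tau = V / v0
tau = 296 / 12
tau = 24.67 min


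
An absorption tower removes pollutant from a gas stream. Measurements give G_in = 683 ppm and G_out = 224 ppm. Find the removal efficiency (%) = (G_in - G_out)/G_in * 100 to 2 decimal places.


Efficiency = (G_in - G_out) / G_in * 100%
Efficiency = (683 - 224) / 683 * 100
Efficiency = 459 / 683 * 100
Efficiency = 67.20%


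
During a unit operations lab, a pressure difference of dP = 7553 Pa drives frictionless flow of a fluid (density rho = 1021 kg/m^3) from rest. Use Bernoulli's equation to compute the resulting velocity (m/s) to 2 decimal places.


v = sqrt(2*dP/rho)
v = sqrt(2*7553/1021)
v = sqrt(14.795299)
v = 3.85 m/s


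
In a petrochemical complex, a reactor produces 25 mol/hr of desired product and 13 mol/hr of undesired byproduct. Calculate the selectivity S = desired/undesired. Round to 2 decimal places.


S = desired product rate / undesired product rate
S = 25 / 13
S = 1.92


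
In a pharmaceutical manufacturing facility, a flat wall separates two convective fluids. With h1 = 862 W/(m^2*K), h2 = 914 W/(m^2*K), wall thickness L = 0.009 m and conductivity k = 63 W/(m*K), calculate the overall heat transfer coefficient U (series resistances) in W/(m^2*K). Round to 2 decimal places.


1/U = 1/h1 + L/k + 1/h2
1/U = 1/862 + 0.009/63 + 1/914
1/U = 0.0011600928 + 0.0001428571 + 0.0010940919
1/U = 0.0023970418
U = 417.18 W/(m^2*K)


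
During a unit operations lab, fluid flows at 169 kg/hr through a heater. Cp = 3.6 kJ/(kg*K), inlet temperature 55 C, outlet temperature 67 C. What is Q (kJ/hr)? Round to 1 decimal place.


Q = m_dot * Cp * (T2 - T1)
Q = 169 * 3.6 * (67 - 55)
Q = 169 * 3.6 * 12
Q = 7300.8 kJ/hr


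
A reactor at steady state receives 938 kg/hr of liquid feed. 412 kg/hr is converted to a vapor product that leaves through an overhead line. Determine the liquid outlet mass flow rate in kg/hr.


Steady-state mass balance on the main outlet: F_out = F_in - F_removed
F_out = 938 - 412
F_out = 526 kg/hr


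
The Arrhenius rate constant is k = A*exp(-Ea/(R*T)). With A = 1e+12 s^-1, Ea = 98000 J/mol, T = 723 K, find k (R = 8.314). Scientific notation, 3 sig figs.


k = A * exp(-Ea/(R*T))
k = 1e+12 * exp(-98000 / (8.314 * 723))
k = 1e+12 * exp(-16.303384)
k = 8.31e+04


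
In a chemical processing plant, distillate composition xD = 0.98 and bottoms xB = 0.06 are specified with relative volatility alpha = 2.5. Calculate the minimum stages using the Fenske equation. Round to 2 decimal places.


N_min = ln((xD*(1-xB))/(xB*(1-xD))) / ln(alpha)
Numerator inside ln: 0.9212 / 0.0012 = 767.666667
ln(767.666667) = 6.643356
ln(alpha) = ln(2.5) = 0.916291
N_min = 6.643356 / 0.916291 = 7.25


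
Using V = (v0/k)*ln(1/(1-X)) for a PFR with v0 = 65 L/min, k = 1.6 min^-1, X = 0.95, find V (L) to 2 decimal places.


V = (v0/k) * ln(1/(1-X))
V = (65/1.6) * ln(1/(1-0.95))
V = 40.625 * ln(20.0)
V = 40.625 * 2.995732
V = 121.70 L


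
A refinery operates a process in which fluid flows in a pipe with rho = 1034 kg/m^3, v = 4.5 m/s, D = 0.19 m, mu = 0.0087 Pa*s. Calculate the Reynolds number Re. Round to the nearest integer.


Re = rho * v * D / mu
Re = 1034 * 4.5 * 0.19 / 0.0087
Re = 884.07 / 0.0087
Re = 101617


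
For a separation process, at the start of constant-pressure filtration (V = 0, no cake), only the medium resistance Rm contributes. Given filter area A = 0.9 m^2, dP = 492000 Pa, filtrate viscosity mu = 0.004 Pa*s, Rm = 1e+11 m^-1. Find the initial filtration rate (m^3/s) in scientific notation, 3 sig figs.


rate = A * dP / (mu * Rm)
rate = 0.9 * 492000 / (0.004 * 1e+11)
rate = 442800.0 / 4.000e+08
rate = 1.11e-03 m^3/s


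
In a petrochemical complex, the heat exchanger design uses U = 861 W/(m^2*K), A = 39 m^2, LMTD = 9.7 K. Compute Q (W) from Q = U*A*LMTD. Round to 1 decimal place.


Q = U * A * LMTD
Q = 861 * 39 * 9.7
Q = 325716.3 W


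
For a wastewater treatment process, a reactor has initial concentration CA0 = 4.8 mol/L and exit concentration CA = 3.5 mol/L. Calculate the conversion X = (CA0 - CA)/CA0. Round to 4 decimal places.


X = (CA0 - CA) / CA0
X = (4.8 - 3.5) / 4.8
X = 1.3 / 4.8
X = 0.2708


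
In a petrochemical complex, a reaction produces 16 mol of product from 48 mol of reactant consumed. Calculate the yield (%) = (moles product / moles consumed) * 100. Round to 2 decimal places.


Yield = (moles product / moles consumed) * 100%
Yield = (16 / 48) * 100
Yield = 0.3333 * 100
Yield = 33.33%


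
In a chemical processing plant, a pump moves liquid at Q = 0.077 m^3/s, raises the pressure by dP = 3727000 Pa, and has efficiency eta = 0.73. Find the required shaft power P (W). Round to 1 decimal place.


P = Q * dP / eta
P = 0.077 * 3727000 / 0.73
P = 286979.0 / 0.73
P = 393121.9 W


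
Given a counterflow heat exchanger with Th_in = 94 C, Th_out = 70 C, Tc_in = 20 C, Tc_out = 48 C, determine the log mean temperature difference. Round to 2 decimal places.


dT1 = Th_in - Tc_out = 94 - 48 = 46
dT2 = Th_out - Tc_in = 70 - 20 = 50
LMTD = (dT1 - dT2) / ln(dT1/dT2)
LMTD = (46 - 50) / ln(46/50)
LMTD = 47.97 K


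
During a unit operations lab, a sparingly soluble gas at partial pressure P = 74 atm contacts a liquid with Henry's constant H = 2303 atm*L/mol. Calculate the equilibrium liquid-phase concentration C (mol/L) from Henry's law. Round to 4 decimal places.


C = P / H
C = 74 / 2303
C = 0.0321 mol/L


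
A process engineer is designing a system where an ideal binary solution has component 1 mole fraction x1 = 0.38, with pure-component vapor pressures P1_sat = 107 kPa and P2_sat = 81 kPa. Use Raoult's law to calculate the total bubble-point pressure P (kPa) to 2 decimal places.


P = x1*P1_sat + x2*P2_sat
x2 = 1 - x1 = 1 - 0.38 = 0.62
P = 0.38*107 + 0.62*81
P = 40.66 + 50.22
P = 90.88 kPa


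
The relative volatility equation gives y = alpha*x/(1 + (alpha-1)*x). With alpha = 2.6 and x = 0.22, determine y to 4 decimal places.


y = alpha*x / (1 + (alpha-1)*x)
y = 2.6*0.22 / (1 + (2.6-1)*0.22)
y = 0.572 / (1 + 0.352)
y = 0.572 / 1.352
y = 0.4231


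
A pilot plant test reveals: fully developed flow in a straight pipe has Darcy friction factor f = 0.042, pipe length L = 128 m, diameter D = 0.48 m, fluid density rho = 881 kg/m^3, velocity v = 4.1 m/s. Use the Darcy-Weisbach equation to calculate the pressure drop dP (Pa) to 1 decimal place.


dP = f * (L/D) * (rho*v^2/2)
dP = 0.042 * (128/0.48) * (881*4.1^2/2)
L/D = 266.66666667
rho*v^2/2 = 881*16.81/2 = 7404.805
dP = 0.042 * 266.66666667 * 7404.805
dP = 82933.8 Pa


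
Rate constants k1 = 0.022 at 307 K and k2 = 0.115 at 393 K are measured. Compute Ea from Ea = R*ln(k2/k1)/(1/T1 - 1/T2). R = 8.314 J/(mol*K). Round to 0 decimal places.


Ea = R * ln(k2/k1) / (1/T1 - 1/T2)
ln(k2/k1) = ln(0.115/0.022) = 1.6538897
1/T1 - 1/T2 = 1/307 - 1/393 = 0.000712799728
Ea = 8.314 * 1.6538897 / 0.000712799728
Ea = 19291 J/mol


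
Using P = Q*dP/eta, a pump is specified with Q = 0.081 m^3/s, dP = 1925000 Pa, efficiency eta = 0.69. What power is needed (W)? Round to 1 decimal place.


P = Q * dP / eta
P = 0.081 * 1925000 / 0.69
P = 155925.0 / 0.69
P = 225978.3 W


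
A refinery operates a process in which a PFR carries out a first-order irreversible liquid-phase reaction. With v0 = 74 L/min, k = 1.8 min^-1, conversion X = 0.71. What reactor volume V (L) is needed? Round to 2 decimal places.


V = (v0/k) * ln(1/(1-X))
V = (74/1.8) * ln(1/(1-0.71))
V = 41.111111 * ln(3.448276)
V = 41.111111 * 1.237874
V = 50.89 L


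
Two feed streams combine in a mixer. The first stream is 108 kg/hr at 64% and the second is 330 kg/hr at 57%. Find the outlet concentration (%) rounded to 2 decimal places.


Mass balance on solute: F1*x1 + F2*x2 = F3*x3
F3 = F1 + F2 = 108 + 330 = 438 kg/hr
x3 = (F1*x1 + F2*x2)/F3
x3 = (108*0.64 + 330*0.57) / 438
x3 = 58.73%


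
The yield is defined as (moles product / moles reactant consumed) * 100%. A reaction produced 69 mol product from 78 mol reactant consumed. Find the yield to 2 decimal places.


Yield = (moles product / moles consumed) * 100%
Yield = (69 / 78) * 100
Yield = 0.8846 * 100
Yield = 88.46%


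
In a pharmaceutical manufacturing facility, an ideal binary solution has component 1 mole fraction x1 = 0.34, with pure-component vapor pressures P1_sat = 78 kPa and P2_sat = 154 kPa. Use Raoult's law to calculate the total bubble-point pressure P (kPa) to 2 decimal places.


P = x1*P1_sat + x2*P2_sat
x2 = 1 - x1 = 1 - 0.34 = 0.66
P = 0.34*78 + 0.66*154
P = 26.52 + 101.64
P = 128.16 kPa


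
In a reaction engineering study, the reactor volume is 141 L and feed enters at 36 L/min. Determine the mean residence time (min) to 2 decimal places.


tau = V / v0
tau = 141 / 36
tau = 3.92 min


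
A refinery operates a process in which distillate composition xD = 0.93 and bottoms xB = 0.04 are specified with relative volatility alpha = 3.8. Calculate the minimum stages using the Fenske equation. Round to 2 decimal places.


N_min = ln((xD*(1-xB))/(xB*(1-xD))) / ln(alpha)
Numerator inside ln: 0.8928 / 0.0028 = 318.857143
ln(318.857143) = 5.764743
ln(alpha) = ln(3.8) = 1.335001
N_min = 5.764743 / 1.335001 = 4.32


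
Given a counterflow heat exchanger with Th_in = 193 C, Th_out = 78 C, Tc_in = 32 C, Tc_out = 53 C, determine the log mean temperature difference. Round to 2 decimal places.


dT1 = Th_in - Tc_out = 193 - 53 = 140
dT2 = Th_out - Tc_in = 78 - 32 = 46
LMTD = (dT1 - dT2) / ln(dT1/dT2)
LMTD = (140 - 46) / ln(140/46)
LMTD = 84.46 K


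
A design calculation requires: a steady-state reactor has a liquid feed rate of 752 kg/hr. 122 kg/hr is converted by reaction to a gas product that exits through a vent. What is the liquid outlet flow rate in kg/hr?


Steady-state mass balance on the main outlet: F_out = F_in - F_removed
F_out = 752 - 122
F_out = 630 kg/hr


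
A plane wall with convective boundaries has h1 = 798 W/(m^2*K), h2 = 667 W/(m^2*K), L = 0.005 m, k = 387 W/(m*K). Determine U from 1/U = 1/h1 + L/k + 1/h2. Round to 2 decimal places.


1/U = 1/h1 + L/k + 1/h2
1/U = 1/798 + 0.005/387 + 1/667
1/U = 0.0012531328 + 1.29199e-05 + 0.0014992504
1/U = 0.0027653031
U = 361.62 W/(m^2*K)


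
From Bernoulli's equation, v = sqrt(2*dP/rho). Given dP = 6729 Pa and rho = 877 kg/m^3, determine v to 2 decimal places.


v = sqrt(2*dP/rho)
v = sqrt(2*6729/877)
v = sqrt(15.345496)
v = 3.92 m/s


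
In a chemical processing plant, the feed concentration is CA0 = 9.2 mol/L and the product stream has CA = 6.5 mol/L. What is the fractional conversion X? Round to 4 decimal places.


X = (CA0 - CA) / CA0
X = (9.2 - 6.5) / 9.2
X = 2.7 / 9.2
X = 0.2935


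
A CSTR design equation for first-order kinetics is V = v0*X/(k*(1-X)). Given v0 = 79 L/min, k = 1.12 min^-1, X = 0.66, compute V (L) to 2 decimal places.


V = v0 * X / (k * (1 - X))
V = 79 * 0.66 / (1.12 * (1 - 0.66))
V = 52.14 / (1.12 * 0.34)
V = 52.14 / 0.3808
V = 136.92 L


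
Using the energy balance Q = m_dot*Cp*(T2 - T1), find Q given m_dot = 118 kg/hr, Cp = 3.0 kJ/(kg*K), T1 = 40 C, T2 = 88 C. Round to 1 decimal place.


Q = m_dot * Cp * (T2 - T1)
Q = 118 * 3.0 * (88 - 40)
Q = 118 * 3.0 * 48
Q = 16992.0 kJ/hr


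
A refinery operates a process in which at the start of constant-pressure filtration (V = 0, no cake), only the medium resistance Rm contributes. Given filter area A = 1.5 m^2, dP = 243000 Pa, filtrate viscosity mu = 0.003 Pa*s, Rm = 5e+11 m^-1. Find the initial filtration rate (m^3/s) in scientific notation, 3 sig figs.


rate = A * dP / (mu * Rm)
rate = 1.5 * 243000 / (0.003 * 5e+11)
rate = 364500.0 / 1.500e+09
rate = 2.43e-04 m^3/s


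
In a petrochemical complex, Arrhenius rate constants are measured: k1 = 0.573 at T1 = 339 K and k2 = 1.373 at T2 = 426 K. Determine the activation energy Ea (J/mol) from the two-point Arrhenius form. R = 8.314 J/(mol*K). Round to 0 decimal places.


Ea = R * ln(k2/k1) / (1/T1 - 1/T2)
ln(k2/k1) = ln(1.373/0.573) = 0.8738677
1/T1 - 1/T2 = 1/339 - 1/426 = 0.000602434667
Ea = 8.314 * 0.8738677 / 0.000602434667
Ea = 12060 J/mol


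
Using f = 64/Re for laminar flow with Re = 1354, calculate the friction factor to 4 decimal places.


f = 64 / Re
f = 64 / 1354
f = 0.0473


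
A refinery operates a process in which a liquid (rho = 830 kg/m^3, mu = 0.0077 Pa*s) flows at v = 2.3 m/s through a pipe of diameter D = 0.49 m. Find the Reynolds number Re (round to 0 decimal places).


Re = rho * v * D / mu
Re = 830 * 2.3 * 0.49 / 0.0077
Re = 935.41 / 0.0077
Re = 121482


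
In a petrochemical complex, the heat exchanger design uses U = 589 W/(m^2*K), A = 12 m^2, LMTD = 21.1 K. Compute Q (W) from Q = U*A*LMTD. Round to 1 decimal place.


Q = U * A * LMTD
Q = 589 * 12 * 21.1
Q = 149134.8 W


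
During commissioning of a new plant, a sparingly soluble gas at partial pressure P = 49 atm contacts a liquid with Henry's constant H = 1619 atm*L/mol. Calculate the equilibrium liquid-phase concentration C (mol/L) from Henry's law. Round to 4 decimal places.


C = P / H
C = 49 / 1619
C = 0.0303 mol/L


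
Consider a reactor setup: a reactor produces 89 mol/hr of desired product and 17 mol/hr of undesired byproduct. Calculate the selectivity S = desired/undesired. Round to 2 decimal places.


S = desired product rate / undesired product rate
S = 89 / 17
S = 5.24


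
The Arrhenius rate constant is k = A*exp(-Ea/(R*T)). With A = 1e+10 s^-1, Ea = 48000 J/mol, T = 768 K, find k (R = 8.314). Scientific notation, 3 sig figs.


k = A * exp(-Ea/(R*T))
k = 1e+10 * exp(-48000 / (8.314 * 768))
k = 1e+10 * exp(-7.51744)
k = 5.44e+06


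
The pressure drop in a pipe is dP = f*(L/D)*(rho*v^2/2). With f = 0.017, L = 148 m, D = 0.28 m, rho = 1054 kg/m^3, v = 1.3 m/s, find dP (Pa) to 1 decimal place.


dP = f * (L/D) * (rho*v^2/2)
dP = 0.017 * (148/0.28) * (1054*1.3^2/2)
L/D = 528.57142857
rho*v^2/2 = 1054*1.69/2 = 890.63
dP = 0.017 * 528.57142857 * 890.63
dP = 8002.9 Pa


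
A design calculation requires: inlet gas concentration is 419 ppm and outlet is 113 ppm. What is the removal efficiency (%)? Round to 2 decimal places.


Efficiency = (G_in - G_out) / G_in * 100%
Efficiency = (419 - 113) / 419 * 100
Efficiency = 306 / 419 * 100
Efficiency = 73.03%


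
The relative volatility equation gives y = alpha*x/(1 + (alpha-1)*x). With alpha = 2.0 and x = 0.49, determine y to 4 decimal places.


y = alpha*x / (1 + (alpha-1)*x)
y = 2.0*0.49 / (1 + (2.0-1)*0.49)
y = 0.98 / (1 + 0.49)
y = 0.98 / 1.49
y = 0.6577


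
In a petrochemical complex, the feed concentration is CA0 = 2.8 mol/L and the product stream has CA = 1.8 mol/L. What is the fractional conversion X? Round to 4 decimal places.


X = (CA0 - CA) / CA0
X = (2.8 - 1.8) / 2.8
X = 1.0 / 2.8
X = 0.3571


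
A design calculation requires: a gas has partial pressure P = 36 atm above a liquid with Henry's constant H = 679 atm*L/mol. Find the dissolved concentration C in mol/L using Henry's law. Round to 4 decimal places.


C = P / H
C = 36 / 679
C = 0.0530 mol/L


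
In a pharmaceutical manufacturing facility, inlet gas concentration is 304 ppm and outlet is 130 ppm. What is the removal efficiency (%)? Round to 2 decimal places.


Efficiency = (G_in - G_out) / G_in * 100%
Efficiency = (304 - 130) / 304 * 100
Efficiency = 174 / 304 * 100
Efficiency = 57.24%


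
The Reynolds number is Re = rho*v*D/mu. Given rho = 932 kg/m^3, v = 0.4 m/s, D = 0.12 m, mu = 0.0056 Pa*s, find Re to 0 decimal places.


Re = rho * v * D / mu
Re = 932 * 0.4 * 0.12 / 0.0056
Re = 44.736 / 0.0056
Re = 7989


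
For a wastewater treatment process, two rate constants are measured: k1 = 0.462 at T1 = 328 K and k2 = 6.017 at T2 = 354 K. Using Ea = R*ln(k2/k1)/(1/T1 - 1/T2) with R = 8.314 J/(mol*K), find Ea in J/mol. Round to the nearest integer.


Ea = R * ln(k2/k1) / (1/T1 - 1/T2)
ln(k2/k1) = ln(6.017/0.462) = 2.5667792
1/T1 - 1/T2 = 1/328 - 1/354 = 0.000223921731
Ea = 8.314 * 2.5667792 / 0.000223921731
Ea = 95302 J/mol


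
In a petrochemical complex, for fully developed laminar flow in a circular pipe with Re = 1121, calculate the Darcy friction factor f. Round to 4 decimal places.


f = 64 / Re
f = 64 / 1121
f = 0.0571


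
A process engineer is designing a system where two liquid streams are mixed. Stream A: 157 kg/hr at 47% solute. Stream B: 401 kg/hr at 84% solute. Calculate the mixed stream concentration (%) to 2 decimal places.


Mass balance on solute: F1*x1 + F2*x2 = F3*x3
F3 = F1 + F2 = 157 + 401 = 558 kg/hr
x3 = (F1*x1 + F2*x2)/F3
x3 = (157*0.47 + 401*0.84) / 558
x3 = 73.59%


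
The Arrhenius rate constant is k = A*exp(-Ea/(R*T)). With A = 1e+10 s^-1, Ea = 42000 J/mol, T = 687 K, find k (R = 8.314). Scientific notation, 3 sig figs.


k = A * exp(-Ea/(R*T))
k = 1e+10 * exp(-42000 / (8.314 * 687))
k = 1e+10 * exp(-7.353304)
k = 6.40e+06


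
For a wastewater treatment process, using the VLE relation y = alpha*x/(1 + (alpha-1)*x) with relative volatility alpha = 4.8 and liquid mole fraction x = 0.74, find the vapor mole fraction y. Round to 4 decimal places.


y = alpha*x / (1 + (alpha-1)*x)
y = 4.8*0.74 / (1 + (4.8-1)*0.74)
y = 3.552 / (1 + 2.812)
y = 3.552 / 3.812
y = 0.9318


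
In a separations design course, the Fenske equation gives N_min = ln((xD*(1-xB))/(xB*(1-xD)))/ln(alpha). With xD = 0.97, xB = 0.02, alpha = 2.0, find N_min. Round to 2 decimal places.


N_min = ln((xD*(1-xB))/(xB*(1-xD))) / ln(alpha)
Numerator inside ln: 0.9506 / 0.0006 = 1584.333333
ln(1584.333333) = 7.367919
ln(alpha) = ln(2.0) = 0.693147
N_min = 7.367919 / 0.693147 = 10.63


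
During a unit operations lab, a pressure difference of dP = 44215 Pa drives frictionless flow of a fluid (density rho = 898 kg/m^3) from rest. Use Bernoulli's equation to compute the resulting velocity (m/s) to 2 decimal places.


v = sqrt(2*dP/rho)
v = sqrt(2*44215/898)
v = sqrt(98.474388)
v = 9.92 m/s


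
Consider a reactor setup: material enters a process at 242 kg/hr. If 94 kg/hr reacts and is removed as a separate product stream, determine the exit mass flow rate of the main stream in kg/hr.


Steady-state mass balance on the main outlet: F_out = F_in - F_removed
F_out = 242 - 94
F_out = 148 kg/hr


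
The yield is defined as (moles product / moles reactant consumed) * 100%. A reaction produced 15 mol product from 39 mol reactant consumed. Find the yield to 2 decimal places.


Yield = (moles product / moles consumed) * 100%
Yield = (15 / 39) * 100
Yield = 0.3846 * 100
Yield = 38.46%


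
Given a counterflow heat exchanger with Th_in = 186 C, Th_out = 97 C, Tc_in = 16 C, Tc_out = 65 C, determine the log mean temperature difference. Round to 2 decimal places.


dT1 = Th_in - Tc_out = 186 - 65 = 121
dT2 = Th_out - Tc_in = 97 - 16 = 81
LMTD = (dT1 - dT2) / ln(dT1/dT2)
LMTD = (121 - 81) / ln(121/81)
LMTD = 99.67 K


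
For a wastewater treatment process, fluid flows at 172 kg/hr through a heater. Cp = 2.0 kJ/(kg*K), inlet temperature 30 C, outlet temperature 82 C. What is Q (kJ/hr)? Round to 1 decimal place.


Q = m_dot * Cp * (T2 - T1)
Q = 172 * 2.0 * (82 - 30)
Q = 172 * 2.0 * 52
Q = 17888.0 kJ/hr


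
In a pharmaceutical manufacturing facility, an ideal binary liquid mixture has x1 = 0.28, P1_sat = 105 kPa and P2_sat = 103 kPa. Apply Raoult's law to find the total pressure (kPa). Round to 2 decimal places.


P = x1*P1_sat + x2*P2_sat
x2 = 1 - x1 = 1 - 0.28 = 0.72
P = 0.28*105 + 0.72*103
P = 29.4 + 74.16
P = 103.56 kPa


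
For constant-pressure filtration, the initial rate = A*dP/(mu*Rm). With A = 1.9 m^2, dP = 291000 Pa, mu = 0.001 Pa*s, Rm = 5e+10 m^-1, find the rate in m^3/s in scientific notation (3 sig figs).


rate = A * dP / (mu * Rm)
rate = 1.9 * 291000 / (0.001 * 5e+10)
rate = 552900.0 / 5.000e+07
rate = 1.11e-02 m^3/s


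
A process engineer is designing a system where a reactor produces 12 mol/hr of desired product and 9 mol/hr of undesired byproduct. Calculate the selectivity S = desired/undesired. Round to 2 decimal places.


S = desired product rate / undesired product rate
S = 12 / 9
S = 1.33


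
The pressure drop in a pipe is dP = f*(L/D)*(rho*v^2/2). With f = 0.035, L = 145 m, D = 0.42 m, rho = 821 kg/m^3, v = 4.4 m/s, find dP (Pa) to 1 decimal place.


dP = f * (L/D) * (rho*v^2/2)
dP = 0.035 * (145/0.42) * (821*4.4^2/2)
L/D = 345.23809524
rho*v^2/2 = 821*19.36/2 = 7947.28
dP = 0.035 * 345.23809524 * 7947.28
dP = 96029.6 Pa


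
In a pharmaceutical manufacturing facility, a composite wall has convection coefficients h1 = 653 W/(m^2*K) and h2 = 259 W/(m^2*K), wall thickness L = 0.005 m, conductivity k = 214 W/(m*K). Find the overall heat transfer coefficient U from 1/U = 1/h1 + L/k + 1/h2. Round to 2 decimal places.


1/U = 1/h1 + L/k + 1/h2
1/U = 1/653 + 0.005/214 + 1/259
1/U = 0.0015313936 + 2.33645e-05 + 0.0038610039
1/U = 0.005415762
U = 184.65 W/(m^2*K)


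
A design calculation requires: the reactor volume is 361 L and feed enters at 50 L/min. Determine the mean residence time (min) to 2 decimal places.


tau = V / v0
tau = 361 / 50
tau = 7.22 min


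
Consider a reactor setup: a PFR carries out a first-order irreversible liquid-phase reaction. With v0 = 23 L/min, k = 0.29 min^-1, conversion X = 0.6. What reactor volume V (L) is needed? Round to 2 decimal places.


V = (v0/k) * ln(1/(1-X))
V = (23/0.29) * ln(1/(1-0.6))
V = 79.310345 * ln(2.5)
V = 79.310345 * 0.916291
V = 72.67 L


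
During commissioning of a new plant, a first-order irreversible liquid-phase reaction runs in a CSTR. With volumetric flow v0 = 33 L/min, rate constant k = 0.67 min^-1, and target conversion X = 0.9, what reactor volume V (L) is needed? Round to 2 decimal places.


V = v0 * X / (k * (1 - X))
V = 33 * 0.9 / (0.67 * (1 - 0.9))
V = 29.7 / (0.67 * 0.1)
V = 29.7 / 0.067
V = 443.28 L


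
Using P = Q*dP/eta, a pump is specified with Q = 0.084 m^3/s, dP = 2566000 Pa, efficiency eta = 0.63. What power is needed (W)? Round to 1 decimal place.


P = Q * dP / eta
P = 0.084 * 2566000 / 0.63
P = 215544.0 / 0.63
P = 342133.3 W


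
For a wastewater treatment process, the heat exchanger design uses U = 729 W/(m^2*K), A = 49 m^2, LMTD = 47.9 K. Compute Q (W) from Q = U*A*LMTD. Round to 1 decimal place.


Q = U * A * LMTD
Q = 729 * 49 * 47.9
Q = 1711035.9 W


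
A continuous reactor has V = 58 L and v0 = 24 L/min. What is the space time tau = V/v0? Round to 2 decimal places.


tau = V / v0
tau = 58 / 24
tau = 2.42 min


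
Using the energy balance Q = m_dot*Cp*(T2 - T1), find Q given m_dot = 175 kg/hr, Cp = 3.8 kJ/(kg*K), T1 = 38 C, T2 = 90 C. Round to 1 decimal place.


Q = m_dot * Cp * (T2 - T1)
Q = 175 * 3.8 * (90 - 38)
Q = 175 * 3.8 * 52
Q = 34580.0 kJ/hr


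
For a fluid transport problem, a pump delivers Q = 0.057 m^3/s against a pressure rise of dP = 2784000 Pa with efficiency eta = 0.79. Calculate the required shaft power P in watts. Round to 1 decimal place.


P = Q * dP / eta
P = 0.057 * 2784000 / 0.79
P = 158688.0 / 0.79
P = 200870.9 W


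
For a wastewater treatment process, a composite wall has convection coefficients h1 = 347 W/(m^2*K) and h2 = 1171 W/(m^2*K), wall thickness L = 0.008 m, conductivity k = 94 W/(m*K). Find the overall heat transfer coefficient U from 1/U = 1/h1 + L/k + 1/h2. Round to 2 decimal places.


1/U = 1/h1 + L/k + 1/h2
1/U = 1/347 + 0.008/94 + 1/1171
1/U = 0.0028818444 + 8.51064e-05 + 0.000853971
1/U = 0.0038209218
U = 261.72 W/(m^2*K)
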